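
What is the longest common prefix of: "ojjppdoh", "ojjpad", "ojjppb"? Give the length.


Words: ojjppdoh, ojjpad, ojjppb
  Position 0: all 'o' => match
  Position 1: all 'j' => match
  Position 2: all 'j' => match
  Position 3: all 'p' => match
  Position 4: ('p', 'a', 'p') => mismatch, stop
LCP = "ojjp" (length 4)

4


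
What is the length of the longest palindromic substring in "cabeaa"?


Input: "cabeaa"
Checking substrings for palindromes:
  [4:6] "aa" (len 2) => palindrome
Longest palindromic substring: "aa" with length 2

2


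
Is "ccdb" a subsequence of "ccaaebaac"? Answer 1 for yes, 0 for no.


Check if "ccdb" is a subsequence of "ccaaebaac"
Greedy scan:
  Position 0 ('c'): matches sub[0] = 'c'
  Position 1 ('c'): matches sub[1] = 'c'
  Position 2 ('a'): no match needed
  Position 3 ('a'): no match needed
  Position 4 ('e'): no match needed
  Position 5 ('b'): no match needed
  Position 6 ('a'): no match needed
  Position 7 ('a'): no match needed
  Position 8 ('c'): no match needed
Only matched 2/4 characters => not a subsequence

0


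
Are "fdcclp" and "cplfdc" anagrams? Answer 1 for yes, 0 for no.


Strings: "fdcclp", "cplfdc"
Sorted first:  ccdflp
Sorted second: ccdflp
Sorted forms match => anagrams

1


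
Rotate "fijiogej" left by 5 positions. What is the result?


Input: "fijiogej", rotate left by 5
First 5 characters: "fijio"
Remaining characters: "gej"
Concatenate remaining + first: "gej" + "fijio" = "gejfijio"

gejfijio


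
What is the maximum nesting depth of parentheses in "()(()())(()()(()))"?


Input: "()(()())(()()(()))"
Tracking depth:
  Position 0 '(': depth becomes 1
  Position 1 ')': depth becomes 0
  Position 2 '(': depth becomes 1
  Position 3 '(': depth becomes 2
  Position 4 ')': depth becomes 1
  Position 5 '(': depth becomes 2
  Position 6 ')': depth becomes 1
  Position 7 ')': depth becomes 0
  Position 8 '(': depth becomes 1
  Position 9 '(': depth becomes 2
  Position 10 ')': depth becomes 1
  Position 11 '(': depth becomes 2
  Position 12 ')': depth becomes 1
  Position 13 '(': depth becomes 2
  Position 14 '(': depth becomes 3
  Position 15 ')': depth becomes 2
  Position 16 ')': depth becomes 1
  Position 17 ')': depth becomes 0
Maximum depth reached: 3

3


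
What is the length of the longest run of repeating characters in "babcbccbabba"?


Input: "babcbccbabba"
Scanning for longest run:
  Position 1 ('a'): new char, reset run to 1
  Position 2 ('b'): new char, reset run to 1
  Position 3 ('c'): new char, reset run to 1
  Position 4 ('b'): new char, reset run to 1
  Position 5 ('c'): new char, reset run to 1
  Position 6 ('c'): continues run of 'c', length=2
  Position 7 ('b'): new char, reset run to 1
  Position 8 ('a'): new char, reset run to 1
  Position 9 ('b'): new char, reset run to 1
  Position 10 ('b'): continues run of 'b', length=2
  Position 11 ('a'): new char, reset run to 1
Longest run: 'c' with length 2

2


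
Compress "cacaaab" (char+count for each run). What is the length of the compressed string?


Input: cacaaab
Runs:
  'c' x 1 => "c1"
  'a' x 1 => "a1"
  'c' x 1 => "c1"
  'a' x 3 => "a3"
  'b' x 1 => "b1"
Compressed: "c1a1c1a3b1"
Compressed length: 10

10


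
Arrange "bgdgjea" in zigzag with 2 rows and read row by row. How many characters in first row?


Zigzag "bgdgjea" into 2 rows:
Placing characters:
  'b' => row 0
  'g' => row 1
  'd' => row 0
  'g' => row 1
  'j' => row 0
  'e' => row 1
  'a' => row 0
Rows:
  Row 0: "bdja"
  Row 1: "gge"
First row length: 4

4


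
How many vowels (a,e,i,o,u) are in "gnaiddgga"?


Input: gnaiddgga
Checking each character:
  'g' at position 0: consonant
  'n' at position 1: consonant
  'a' at position 2: vowel (running total: 1)
  'i' at position 3: vowel (running total: 2)
  'd' at position 4: consonant
  'd' at position 5: consonant
  'g' at position 6: consonant
  'g' at position 7: consonant
  'a' at position 8: vowel (running total: 3)
Total vowels: 3

3


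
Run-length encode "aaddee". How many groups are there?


Input: aaddee
Scanning for consecutive runs:
  Group 1: 'a' x 2 (positions 0-1)
  Group 2: 'd' x 2 (positions 2-3)
  Group 3: 'e' x 2 (positions 4-5)
Total groups: 3

3


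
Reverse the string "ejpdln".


Input: ejpdln
Reading characters right to left:
  Position 5: 'n'
  Position 4: 'l'
  Position 3: 'd'
  Position 2: 'p'
  Position 1: 'j'
  Position 0: 'e'
Reversed: nldpje

nldpje


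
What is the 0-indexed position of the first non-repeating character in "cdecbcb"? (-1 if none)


Input: cdecbcb
Character frequencies:
  'b': 2
  'c': 3
  'd': 1
  'e': 1
Scanning left to right for freq == 1:
  Position 0 ('c'): freq=3, skip
  Position 1 ('d'): unique! => answer = 1

1


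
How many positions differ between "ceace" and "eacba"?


Comparing "ceace" and "eacba" position by position:
  Position 0: 'c' vs 'e' => DIFFER
  Position 1: 'e' vs 'a' => DIFFER
  Position 2: 'a' vs 'c' => DIFFER
  Position 3: 'c' vs 'b' => DIFFER
  Position 4: 'e' vs 'a' => DIFFER
Positions that differ: 5

5


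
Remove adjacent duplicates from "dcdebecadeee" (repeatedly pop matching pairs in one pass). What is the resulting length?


Input: dcdebecadeee
Stack-based adjacent duplicate removal:
  Read 'd': push. Stack: d
  Read 'c': push. Stack: dc
  Read 'd': push. Stack: dcd
  Read 'e': push. Stack: dcde
  Read 'b': push. Stack: dcdeb
  Read 'e': push. Stack: dcdebe
  Read 'c': push. Stack: dcdebec
  Read 'a': push. Stack: dcdebeca
  Read 'd': push. Stack: dcdebecad
  Read 'e': push. Stack: dcdebecade
  Read 'e': matches stack top 'e' => pop. Stack: dcdebecad
  Read 'e': push. Stack: dcdebecade
Final stack: "dcdebecade" (length 10)

10


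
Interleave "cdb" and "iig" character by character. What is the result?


Interleaving "cdb" and "iig":
  Position 0: 'c' from first, 'i' from second => "ci"
  Position 1: 'd' from first, 'i' from second => "di"
  Position 2: 'b' from first, 'g' from second => "bg"
Result: cidibg

cidibg


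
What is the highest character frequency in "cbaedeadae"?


Input: cbaedeadae
Character counts:
  'a': 3
  'b': 1
  'c': 1
  'd': 2
  'e': 3
Maximum frequency: 3

3


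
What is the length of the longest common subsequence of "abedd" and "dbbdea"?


LCS of "abedd" and "dbbdea"
DP table:
           d    b    b    d    e    a
      0    0    0    0    0    0    0
  a   0    0    0    0    0    0    1
  b   0    0    1    1    1    1    1
  e   0    0    1    1    1    2    2
  d   0    1    1    1    2    2    2
  d   0    1    1    1    2    2    2
LCS length = dp[5][6] = 2

2


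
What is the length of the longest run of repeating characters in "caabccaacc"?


Input: "caabccaacc"
Scanning for longest run:
  Position 1 ('a'): new char, reset run to 1
  Position 2 ('a'): continues run of 'a', length=2
  Position 3 ('b'): new char, reset run to 1
  Position 4 ('c'): new char, reset run to 1
  Position 5 ('c'): continues run of 'c', length=2
  Position 6 ('a'): new char, reset run to 1
  Position 7 ('a'): continues run of 'a', length=2
  Position 8 ('c'): new char, reset run to 1
  Position 9 ('c'): continues run of 'c', length=2
Longest run: 'a' with length 2

2


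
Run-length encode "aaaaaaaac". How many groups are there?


Input: aaaaaaaac
Scanning for consecutive runs:
  Group 1: 'a' x 8 (positions 0-7)
  Group 2: 'c' x 1 (positions 8-8)
Total groups: 2

2


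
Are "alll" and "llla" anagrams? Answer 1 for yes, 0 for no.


Strings: "alll", "llla"
Sorted first:  alll
Sorted second: alll
Sorted forms match => anagrams

1


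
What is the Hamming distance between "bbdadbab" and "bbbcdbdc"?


Comparing "bbdadbab" and "bbbcdbdc" position by position:
  Position 0: 'b' vs 'b' => same
  Position 1: 'b' vs 'b' => same
  Position 2: 'd' vs 'b' => differ
  Position 3: 'a' vs 'c' => differ
  Position 4: 'd' vs 'd' => same
  Position 5: 'b' vs 'b' => same
  Position 6: 'a' vs 'd' => differ
  Position 7: 'b' vs 'c' => differ
Total differences (Hamming distance): 4

4


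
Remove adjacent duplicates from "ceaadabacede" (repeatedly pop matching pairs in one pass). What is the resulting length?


Input: ceaadabacede
Stack-based adjacent duplicate removal:
  Read 'c': push. Stack: c
  Read 'e': push. Stack: ce
  Read 'a': push. Stack: cea
  Read 'a': matches stack top 'a' => pop. Stack: ce
  Read 'd': push. Stack: ced
  Read 'a': push. Stack: ceda
  Read 'b': push. Stack: cedab
  Read 'a': push. Stack: cedaba
  Read 'c': push. Stack: cedabac
  Read 'e': push. Stack: cedabace
  Read 'd': push. Stack: cedabaced
  Read 'e': push. Stack: cedabacede
Final stack: "cedabacede" (length 10)

10


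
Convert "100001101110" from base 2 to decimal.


Input: "100001101110" in base 2
Positional expansion:
  Digit '1' (value 1) x 2^11 = 2048
  Digit '0' (value 0) x 2^10 = 0
  Digit '0' (value 0) x 2^9 = 0
  Digit '0' (value 0) x 2^8 = 0
  Digit '0' (value 0) x 2^7 = 0
  Digit '1' (value 1) x 2^6 = 64
  Digit '1' (value 1) x 2^5 = 32
  Digit '0' (value 0) x 2^4 = 0
  Digit '1' (value 1) x 2^3 = 8
  Digit '1' (value 1) x 2^2 = 4
  Digit '1' (value 1) x 2^1 = 2
  Digit '0' (value 0) x 2^0 = 0
Sum = 2158

2158


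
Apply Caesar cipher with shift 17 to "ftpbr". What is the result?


Caesar cipher: shift "ftpbr" by 17
  'f' (pos 5) + 17 = pos 22 = 'w'
  't' (pos 19) + 17 = pos 10 = 'k'
  'p' (pos 15) + 17 = pos 6 = 'g'
  'b' (pos 1) + 17 = pos 18 = 's'
  'r' (pos 17) + 17 = pos 8 = 'i'
Result: wkgsi

wkgsi


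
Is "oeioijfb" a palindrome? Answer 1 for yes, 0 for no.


Input: oeioijfb
Reversed: bfjioieo
  Compare pos 0 ('o') with pos 7 ('b'): MISMATCH
  Compare pos 1 ('e') with pos 6 ('f'): MISMATCH
  Compare pos 2 ('i') with pos 5 ('j'): MISMATCH
  Compare pos 3 ('o') with pos 4 ('i'): MISMATCH
Result: not a palindrome

0


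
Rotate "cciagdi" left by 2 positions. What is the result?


Input: "cciagdi", rotate left by 2
First 2 characters: "cc"
Remaining characters: "iagdi"
Concatenate remaining + first: "iagdi" + "cc" = "iagdicc"

iagdicc


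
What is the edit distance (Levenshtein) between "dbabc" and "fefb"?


Computing edit distance: "dbabc" -> "fefb"
DP table:
           f    e    f    b
      0    1    2    3    4
  d   1    1    2    3    4
  b   2    2    2    3    3
  a   3    3    3    3    4
  b   4    4    4    4    3
  c   5    5    5    5    4
Edit distance = dp[5][4] = 4

4


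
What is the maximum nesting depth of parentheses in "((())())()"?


Input: "((())())()"
Tracking depth:
  Position 0 '(': depth becomes 1
  Position 1 '(': depth becomes 2
  Position 2 '(': depth becomes 3
  Position 3 ')': depth becomes 2
  Position 4 ')': depth becomes 1
  Position 5 '(': depth becomes 2
  Position 6 ')': depth becomes 1
  Position 7 ')': depth becomes 0
  Position 8 '(': depth becomes 1
  Position 9 ')': depth becomes 0
Maximum depth reached: 3

3


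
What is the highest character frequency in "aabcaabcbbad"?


Input: aabcaabcbbad
Character counts:
  'a': 5
  'b': 4
  'c': 2
  'd': 1
Maximum frequency: 5

5


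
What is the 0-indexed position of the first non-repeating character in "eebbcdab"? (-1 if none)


Input: eebbcdab
Character frequencies:
  'a': 1
  'b': 3
  'c': 1
  'd': 1
  'e': 2
Scanning left to right for freq == 1:
  Position 0 ('e'): freq=2, skip
  Position 1 ('e'): freq=2, skip
  Position 2 ('b'): freq=3, skip
  Position 3 ('b'): freq=3, skip
  Position 4 ('c'): unique! => answer = 4

4


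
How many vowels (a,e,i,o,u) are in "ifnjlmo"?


Input: ifnjlmo
Checking each character:
  'i' at position 0: vowel (running total: 1)
  'f' at position 1: consonant
  'n' at position 2: consonant
  'j' at position 3: consonant
  'l' at position 4: consonant
  'm' at position 5: consonant
  'o' at position 6: vowel (running total: 2)
Total vowels: 2

2


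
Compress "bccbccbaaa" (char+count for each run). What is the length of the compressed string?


Input: bccbccbaaa
Runs:
  'b' x 1 => "b1"
  'c' x 2 => "c2"
  'b' x 1 => "b1"
  'c' x 2 => "c2"
  'b' x 1 => "b1"
  'a' x 3 => "a3"
Compressed: "b1c2b1c2b1a3"
Compressed length: 12

12


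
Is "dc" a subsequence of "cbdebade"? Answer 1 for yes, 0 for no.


Check if "dc" is a subsequence of "cbdebade"
Greedy scan:
  Position 0 ('c'): no match needed
  Position 1 ('b'): no match needed
  Position 2 ('d'): matches sub[0] = 'd'
  Position 3 ('e'): no match needed
  Position 4 ('b'): no match needed
  Position 5 ('a'): no match needed
  Position 6 ('d'): no match needed
  Position 7 ('e'): no match needed
Only matched 1/2 characters => not a subsequence

0


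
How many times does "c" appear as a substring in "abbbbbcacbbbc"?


Searching for "c" in "abbbbbcacbbbc"
Scanning each position:
  Position 0: "a" => no
  Position 1: "b" => no
  Position 2: "b" => no
  Position 3: "b" => no
  Position 4: "b" => no
  Position 5: "b" => no
  Position 6: "c" => MATCH
  Position 7: "a" => no
  Position 8: "c" => MATCH
  Position 9: "b" => no
  Position 10: "b" => no
  Position 11: "b" => no
  Position 12: "c" => MATCH
Total occurrences: 3

3


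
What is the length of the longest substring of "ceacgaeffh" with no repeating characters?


Input: "ceacgaeffh"
Sliding window (track last position of each char):
  Position 0 ('c'): window [0,0] length 1 -- new best
  Position 1 ('e'): window [0,1] length 2 -- new best
  Position 2 ('a'): window [0,2] length 3 -- new best
  Position 3 ('c'): repeat (last at 0), move window start to 1
  Position 3 ('c'): window [1,3] length 3
  Position 4 ('g'): window [1,4] length 4 -- new best
  Position 5 ('a'): repeat (last at 2), move window start to 3
  Position 5 ('a'): window [3,5] length 3
  Position 6 ('e'): window [3,6] length 4
  Position 7 ('f'): window [3,7] length 5 -- new best
  Position 8 ('f'): repeat (last at 7), move window start to 8
  Position 8 ('f'): window [8,8] length 1
  Position 9 ('h'): window [8,9] length 2
Longest substring with no repeats: "cgaef" with length 5

5


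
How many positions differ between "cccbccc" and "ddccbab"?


Comparing "cccbccc" and "ddccbab" position by position:
  Position 0: 'c' vs 'd' => DIFFER
  Position 1: 'c' vs 'd' => DIFFER
  Position 2: 'c' vs 'c' => same
  Position 3: 'b' vs 'c' => DIFFER
  Position 4: 'c' vs 'b' => DIFFER
  Position 5: 'c' vs 'a' => DIFFER
  Position 6: 'c' vs 'b' => DIFFER
Positions that differ: 6

6


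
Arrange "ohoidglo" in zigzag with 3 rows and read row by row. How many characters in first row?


Zigzag "ohoidglo" into 3 rows:
Placing characters:
  'o' => row 0
  'h' => row 1
  'o' => row 2
  'i' => row 1
  'd' => row 0
  'g' => row 1
  'l' => row 2
  'o' => row 1
Rows:
  Row 0: "od"
  Row 1: "higo"
  Row 2: "ol"
First row length: 2

2


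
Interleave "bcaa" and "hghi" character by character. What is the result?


Interleaving "bcaa" and "hghi":
  Position 0: 'b' from first, 'h' from second => "bh"
  Position 1: 'c' from first, 'g' from second => "cg"
  Position 2: 'a' from first, 'h' from second => "ah"
  Position 3: 'a' from first, 'i' from second => "ai"
Result: bhcgahai

bhcgahai


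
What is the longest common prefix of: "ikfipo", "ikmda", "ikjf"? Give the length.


Words: ikfipo, ikmda, ikjf
  Position 0: all 'i' => match
  Position 1: all 'k' => match
  Position 2: ('f', 'm', 'j') => mismatch, stop
LCP = "ik" (length 2)

2


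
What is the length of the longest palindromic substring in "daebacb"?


Input: "daebacb"
Checking substrings for palindromes:
  No multi-char palindromic substrings found
Longest palindromic substring: "d" with length 1

1


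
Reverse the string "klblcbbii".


Input: klblcbbii
Reading characters right to left:
  Position 8: 'i'
  Position 7: 'i'
  Position 6: 'b'
  Position 5: 'b'
  Position 4: 'c'
  Position 3: 'l'
  Position 2: 'b'
  Position 1: 'l'
  Position 0: 'k'
Reversed: iibbclblk

iibbclblk


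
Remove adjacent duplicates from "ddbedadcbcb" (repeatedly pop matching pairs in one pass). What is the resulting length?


Input: ddbedadcbcb
Stack-based adjacent duplicate removal:
  Read 'd': push. Stack: d
  Read 'd': matches stack top 'd' => pop. Stack: (empty)
  Read 'b': push. Stack: b
  Read 'e': push. Stack: be
  Read 'd': push. Stack: bed
  Read 'a': push. Stack: beda
  Read 'd': push. Stack: bedad
  Read 'c': push. Stack: bedadc
  Read 'b': push. Stack: bedadcb
  Read 'c': push. Stack: bedadcbc
  Read 'b': push. Stack: bedadcbcb
Final stack: "bedadcbcb" (length 9)

9


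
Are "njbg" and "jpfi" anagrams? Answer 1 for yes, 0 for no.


Strings: "njbg", "jpfi"
Sorted first:  bgjn
Sorted second: fijp
Differ at position 0: 'b' vs 'f' => not anagrams

0


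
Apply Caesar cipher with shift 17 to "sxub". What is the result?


Caesar cipher: shift "sxub" by 17
  's' (pos 18) + 17 = pos 9 = 'j'
  'x' (pos 23) + 17 = pos 14 = 'o'
  'u' (pos 20) + 17 = pos 11 = 'l'
  'b' (pos 1) + 17 = pos 18 = 's'
Result: jols

jols


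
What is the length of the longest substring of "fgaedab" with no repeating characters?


Input: "fgaedab"
Sliding window (track last position of each char):
  Position 0 ('f'): window [0,0] length 1 -- new best
  Position 1 ('g'): window [0,1] length 2 -- new best
  Position 2 ('a'): window [0,2] length 3 -- new best
  Position 3 ('e'): window [0,3] length 4 -- new best
  Position 4 ('d'): window [0,4] length 5 -- new best
  Position 5 ('a'): repeat (last at 2), move window start to 3
  Position 5 ('a'): window [3,5] length 3
  Position 6 ('b'): window [3,6] length 4
Longest substring with no repeats: "fgaed" with length 5

5


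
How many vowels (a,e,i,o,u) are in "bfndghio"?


Input: bfndghio
Checking each character:
  'b' at position 0: consonant
  'f' at position 1: consonant
  'n' at position 2: consonant
  'd' at position 3: consonant
  'g' at position 4: consonant
  'h' at position 5: consonant
  'i' at position 6: vowel (running total: 1)
  'o' at position 7: vowel (running total: 2)
Total vowels: 2

2


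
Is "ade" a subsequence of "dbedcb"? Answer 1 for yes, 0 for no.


Check if "ade" is a subsequence of "dbedcb"
Greedy scan:
  Position 0 ('d'): no match needed
  Position 1 ('b'): no match needed
  Position 2 ('e'): no match needed
  Position 3 ('d'): no match needed
  Position 4 ('c'): no match needed
  Position 5 ('b'): no match needed
Only matched 0/3 characters => not a subsequence

0


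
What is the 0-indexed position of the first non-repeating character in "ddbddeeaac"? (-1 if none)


Input: ddbddeeaac
Character frequencies:
  'a': 2
  'b': 1
  'c': 1
  'd': 4
  'e': 2
Scanning left to right for freq == 1:
  Position 0 ('d'): freq=4, skip
  Position 1 ('d'): freq=4, skip
  Position 2 ('b'): unique! => answer = 2

2


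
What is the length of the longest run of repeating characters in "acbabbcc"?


Input: "acbabbcc"
Scanning for longest run:
  Position 1 ('c'): new char, reset run to 1
  Position 2 ('b'): new char, reset run to 1
  Position 3 ('a'): new char, reset run to 1
  Position 4 ('b'): new char, reset run to 1
  Position 5 ('b'): continues run of 'b', length=2
  Position 6 ('c'): new char, reset run to 1
  Position 7 ('c'): continues run of 'c', length=2
Longest run: 'b' with length 2

2


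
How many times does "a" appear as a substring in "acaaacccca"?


Searching for "a" in "acaaacccca"
Scanning each position:
  Position 0: "a" => MATCH
  Position 1: "c" => no
  Position 2: "a" => MATCH
  Position 3: "a" => MATCH
  Position 4: "a" => MATCH
  Position 5: "c" => no
  Position 6: "c" => no
  Position 7: "c" => no
  Position 8: "c" => no
  Position 9: "a" => MATCH
Total occurrences: 5

5


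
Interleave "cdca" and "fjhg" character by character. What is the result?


Interleaving "cdca" and "fjhg":
  Position 0: 'c' from first, 'f' from second => "cf"
  Position 1: 'd' from first, 'j' from second => "dj"
  Position 2: 'c' from first, 'h' from second => "ch"
  Position 3: 'a' from first, 'g' from second => "ag"
Result: cfdjchag

cfdjchag


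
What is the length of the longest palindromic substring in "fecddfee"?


Input: "fecddfee"
Checking substrings for palindromes:
  [3:5] "dd" (len 2) => palindrome
  [6:8] "ee" (len 2) => palindrome
Longest palindromic substring: "dd" with length 2

2


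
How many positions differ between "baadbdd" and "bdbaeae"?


Comparing "baadbdd" and "bdbaeae" position by position:
  Position 0: 'b' vs 'b' => same
  Position 1: 'a' vs 'd' => DIFFER
  Position 2: 'a' vs 'b' => DIFFER
  Position 3: 'd' vs 'a' => DIFFER
  Position 4: 'b' vs 'e' => DIFFER
  Position 5: 'd' vs 'a' => DIFFER
  Position 6: 'd' vs 'e' => DIFFER
Positions that differ: 6

6


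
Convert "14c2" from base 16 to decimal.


Input: "14c2" in base 16
Positional expansion:
  Digit '1' (value 1) x 16^3 = 4096
  Digit '4' (value 4) x 16^2 = 1024
  Digit 'c' (value 12) x 16^1 = 192
  Digit '2' (value 2) x 16^0 = 2
Sum = 5314

5314


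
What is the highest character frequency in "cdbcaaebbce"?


Input: cdbcaaebbce
Character counts:
  'a': 2
  'b': 3
  'c': 3
  'd': 1
  'e': 2
Maximum frequency: 3

3


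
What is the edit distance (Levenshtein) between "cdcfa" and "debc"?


Computing edit distance: "cdcfa" -> "debc"
DP table:
           d    e    b    c
      0    1    2    3    4
  c   1    1    2    3    3
  d   2    1    2    3    4
  c   3    2    2    3    3
  f   4    3    3    3    4
  a   5    4    4    4    4
Edit distance = dp[5][4] = 4

4


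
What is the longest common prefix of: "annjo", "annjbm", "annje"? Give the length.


Words: annjo, annjbm, annje
  Position 0: all 'a' => match
  Position 1: all 'n' => match
  Position 2: all 'n' => match
  Position 3: all 'j' => match
  Position 4: ('o', 'b', 'e') => mismatch, stop
LCP = "annj" (length 4)

4


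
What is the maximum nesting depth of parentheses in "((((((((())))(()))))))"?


Input: "((((((((())))(()))))))"
Tracking depth:
  Position 0 '(': depth becomes 1
  Position 1 '(': depth becomes 2
  Position 2 '(': depth becomes 3
  Position 3 '(': depth becomes 4
  Position 4 '(': depth becomes 5
  Position 5 '(': depth becomes 6
  Position 6 '(': depth becomes 7
  Position 7 '(': depth becomes 8
  Position 8 '(': depth becomes 9
  Position 9 ')': depth becomes 8
  Position 10 ')': depth becomes 7
  Position 11 ')': depth becomes 6
  Position 12 ')': depth becomes 5
  Position 13 '(': depth becomes 6
  Position 14 '(': depth becomes 7
  Position 15 ')': depth becomes 6
  Position 16 ')': depth becomes 5
  Position 17 ')': depth becomes 4
  Position 18 ')': depth becomes 3
  Position 19 ')': depth becomes 2
  Position 20 ')': depth becomes 1
  Position 21 ')': depth becomes 0
Maximum depth reached: 9

9


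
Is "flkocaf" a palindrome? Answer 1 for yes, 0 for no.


Input: flkocaf
Reversed: facoklf
  Compare pos 0 ('f') with pos 6 ('f'): match
  Compare pos 1 ('l') with pos 5 ('a'): MISMATCH
  Compare pos 2 ('k') with pos 4 ('c'): MISMATCH
Result: not a palindrome

0


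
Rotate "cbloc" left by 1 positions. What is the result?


Input: "cbloc", rotate left by 1
First 1 characters: "c"
Remaining characters: "bloc"
Concatenate remaining + first: "bloc" + "c" = "blocc"

blocc


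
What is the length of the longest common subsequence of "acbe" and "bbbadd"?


LCS of "acbe" and "bbbadd"
DP table:
           b    b    b    a    d    d
      0    0    0    0    0    0    0
  a   0    0    0    0    1    1    1
  c   0    0    0    0    1    1    1
  b   0    1    1    1    1    1    1
  e   0    1    1    1    1    1    1
LCS length = dp[4][6] = 1

1


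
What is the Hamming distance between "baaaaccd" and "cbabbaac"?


Comparing "baaaaccd" and "cbabbaac" position by position:
  Position 0: 'b' vs 'c' => differ
  Position 1: 'a' vs 'b' => differ
  Position 2: 'a' vs 'a' => same
  Position 3: 'a' vs 'b' => differ
  Position 4: 'a' vs 'b' => differ
  Position 5: 'c' vs 'a' => differ
  Position 6: 'c' vs 'a' => differ
  Position 7: 'd' vs 'c' => differ
Total differences (Hamming distance): 7

7


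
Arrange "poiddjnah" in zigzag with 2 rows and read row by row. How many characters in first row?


Zigzag "poiddjnah" into 2 rows:
Placing characters:
  'p' => row 0
  'o' => row 1
  'i' => row 0
  'd' => row 1
  'd' => row 0
  'j' => row 1
  'n' => row 0
  'a' => row 1
  'h' => row 0
Rows:
  Row 0: "pidnh"
  Row 1: "odja"
First row length: 5

5


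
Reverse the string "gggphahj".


Input: gggphahj
Reading characters right to left:
  Position 7: 'j'
  Position 6: 'h'
  Position 5: 'a'
  Position 4: 'h'
  Position 3: 'p'
  Position 2: 'g'
  Position 1: 'g'
  Position 0: 'g'
Reversed: jhahpggg

jhahpggg


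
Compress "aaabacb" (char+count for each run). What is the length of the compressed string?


Input: aaabacb
Runs:
  'a' x 3 => "a3"
  'b' x 1 => "b1"
  'a' x 1 => "a1"
  'c' x 1 => "c1"
  'b' x 1 => "b1"
Compressed: "a3b1a1c1b1"
Compressed length: 10

10


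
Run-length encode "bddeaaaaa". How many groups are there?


Input: bddeaaaaa
Scanning for consecutive runs:
  Group 1: 'b' x 1 (positions 0-0)
  Group 2: 'd' x 2 (positions 1-2)
  Group 3: 'e' x 1 (positions 3-3)
  Group 4: 'a' x 5 (positions 4-8)
Total groups: 4

4


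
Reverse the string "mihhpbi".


Input: mihhpbi
Reading characters right to left:
  Position 6: 'i'
  Position 5: 'b'
  Position 4: 'p'
  Position 3: 'h'
  Position 2: 'h'
  Position 1: 'i'
  Position 0: 'm'
Reversed: ibphhim

ibphhim


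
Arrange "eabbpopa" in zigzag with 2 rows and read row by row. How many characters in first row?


Zigzag "eabbpopa" into 2 rows:
Placing characters:
  'e' => row 0
  'a' => row 1
  'b' => row 0
  'b' => row 1
  'p' => row 0
  'o' => row 1
  'p' => row 0
  'a' => row 1
Rows:
  Row 0: "ebpp"
  Row 1: "aboa"
First row length: 4

4


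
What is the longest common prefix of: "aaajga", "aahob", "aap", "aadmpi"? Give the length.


Words: aaajga, aahob, aap, aadmpi
  Position 0: all 'a' => match
  Position 1: all 'a' => match
  Position 2: ('a', 'h', 'p', 'd') => mismatch, stop
LCP = "aa" (length 2)

2


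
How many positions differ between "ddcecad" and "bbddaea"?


Comparing "ddcecad" and "bbddaea" position by position:
  Position 0: 'd' vs 'b' => DIFFER
  Position 1: 'd' vs 'b' => DIFFER
  Position 2: 'c' vs 'd' => DIFFER
  Position 3: 'e' vs 'd' => DIFFER
  Position 4: 'c' vs 'a' => DIFFER
  Position 5: 'a' vs 'e' => DIFFER
  Position 6: 'd' vs 'a' => DIFFER
Positions that differ: 7

7


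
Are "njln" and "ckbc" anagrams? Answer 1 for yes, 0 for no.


Strings: "njln", "ckbc"
Sorted first:  jlnn
Sorted second: bcck
Differ at position 0: 'j' vs 'b' => not anagrams

0


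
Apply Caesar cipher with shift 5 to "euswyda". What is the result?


Caesar cipher: shift "euswyda" by 5
  'e' (pos 4) + 5 = pos 9 = 'j'
  'u' (pos 20) + 5 = pos 25 = 'z'
  's' (pos 18) + 5 = pos 23 = 'x'
  'w' (pos 22) + 5 = pos 1 = 'b'
  'y' (pos 24) + 5 = pos 3 = 'd'
  'd' (pos 3) + 5 = pos 8 = 'i'
  'a' (pos 0) + 5 = pos 5 = 'f'
Result: jzxbdif

jzxbdif


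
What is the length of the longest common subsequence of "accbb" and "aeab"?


LCS of "accbb" and "aeab"
DP table:
           a    e    a    b
      0    0    0    0    0
  a   0    1    1    1    1
  c   0    1    1    1    1
  c   0    1    1    1    1
  b   0    1    1    1    2
  b   0    1    1    1    2
LCS length = dp[5][4] = 2

2


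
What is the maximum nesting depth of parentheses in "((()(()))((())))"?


Input: "((()(()))((())))"
Tracking depth:
  Position 0 '(': depth becomes 1
  Position 1 '(': depth becomes 2
  Position 2 '(': depth becomes 3
  Position 3 ')': depth becomes 2
  Position 4 '(': depth becomes 3
  Position 5 '(': depth becomes 4
  Position 6 ')': depth becomes 3
  Position 7 ')': depth becomes 2
  Position 8 ')': depth becomes 1
  Position 9 '(': depth becomes 2
  Position 10 '(': depth becomes 3
  Position 11 '(': depth becomes 4
  Position 12 ')': depth becomes 3
  Position 13 ')': depth becomes 2
  Position 14 ')': depth becomes 1
  Position 15 ')': depth becomes 0
Maximum depth reached: 4

4


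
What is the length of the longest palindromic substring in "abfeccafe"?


Input: "abfeccafe"
Checking substrings for palindromes:
  [4:6] "cc" (len 2) => palindrome
Longest palindromic substring: "cc" with length 2

2


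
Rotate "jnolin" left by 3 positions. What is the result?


Input: "jnolin", rotate left by 3
First 3 characters: "jno"
Remaining characters: "lin"
Concatenate remaining + first: "lin" + "jno" = "linjno"

linjno


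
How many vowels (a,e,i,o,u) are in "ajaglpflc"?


Input: ajaglpflc
Checking each character:
  'a' at position 0: vowel (running total: 1)
  'j' at position 1: consonant
  'a' at position 2: vowel (running total: 2)
  'g' at position 3: consonant
  'l' at position 4: consonant
  'p' at position 5: consonant
  'f' at position 6: consonant
  'l' at position 7: consonant
  'c' at position 8: consonant
Total vowels: 2

2


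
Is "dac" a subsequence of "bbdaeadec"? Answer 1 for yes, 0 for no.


Check if "dac" is a subsequence of "bbdaeadec"
Greedy scan:
  Position 0 ('b'): no match needed
  Position 1 ('b'): no match needed
  Position 2 ('d'): matches sub[0] = 'd'
  Position 3 ('a'): matches sub[1] = 'a'
  Position 4 ('e'): no match needed
  Position 5 ('a'): no match needed
  Position 6 ('d'): no match needed
  Position 7 ('e'): no match needed
  Position 8 ('c'): matches sub[2] = 'c'
All 3 characters matched => is a subsequence

1


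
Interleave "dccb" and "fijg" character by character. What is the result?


Interleaving "dccb" and "fijg":
  Position 0: 'd' from first, 'f' from second => "df"
  Position 1: 'c' from first, 'i' from second => "ci"
  Position 2: 'c' from first, 'j' from second => "cj"
  Position 3: 'b' from first, 'g' from second => "bg"
Result: dfcicjbg

dfcicjbg


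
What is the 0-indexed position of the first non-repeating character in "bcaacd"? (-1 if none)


Input: bcaacd
Character frequencies:
  'a': 2
  'b': 1
  'c': 2
  'd': 1
Scanning left to right for freq == 1:
  Position 0 ('b'): unique! => answer = 0

0


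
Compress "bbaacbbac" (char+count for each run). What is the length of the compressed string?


Input: bbaacbbac
Runs:
  'b' x 2 => "b2"
  'a' x 2 => "a2"
  'c' x 1 => "c1"
  'b' x 2 => "b2"
  'a' x 1 => "a1"
  'c' x 1 => "c1"
Compressed: "b2a2c1b2a1c1"
Compressed length: 12

12


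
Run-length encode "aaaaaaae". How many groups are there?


Input: aaaaaaae
Scanning for consecutive runs:
  Group 1: 'a' x 7 (positions 0-6)
  Group 2: 'e' x 1 (positions 7-7)
Total groups: 2

2


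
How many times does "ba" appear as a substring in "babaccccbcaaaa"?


Searching for "ba" in "babaccccbcaaaa"
Scanning each position:
  Position 0: "ba" => MATCH
  Position 1: "ab" => no
  Position 2: "ba" => MATCH
  Position 3: "ac" => no
  Position 4: "cc" => no
  Position 5: "cc" => no
  Position 6: "cc" => no
  Position 7: "cb" => no
  Position 8: "bc" => no
  Position 9: "ca" => no
  Position 10: "aa" => no
  Position 11: "aa" => no
  Position 12: "aa" => no
Total occurrences: 2

2


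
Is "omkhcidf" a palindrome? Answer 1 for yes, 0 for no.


Input: omkhcidf
Reversed: fdichkmo
  Compare pos 0 ('o') with pos 7 ('f'): MISMATCH
  Compare pos 1 ('m') with pos 6 ('d'): MISMATCH
  Compare pos 2 ('k') with pos 5 ('i'): MISMATCH
  Compare pos 3 ('h') with pos 4 ('c'): MISMATCH
Result: not a palindrome

0


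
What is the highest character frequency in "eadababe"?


Input: eadababe
Character counts:
  'a': 3
  'b': 2
  'd': 1
  'e': 2
Maximum frequency: 3

3


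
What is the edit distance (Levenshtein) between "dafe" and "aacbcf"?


Computing edit distance: "dafe" -> "aacbcf"
DP table:
           a    a    c    b    c    f
      0    1    2    3    4    5    6
  d   1    1    2    3    4    5    6
  a   2    1    1    2    3    4    5
  f   3    2    2    2    3    4    4
  e   4    3    3    3    3    4    5
Edit distance = dp[4][6] = 5

5


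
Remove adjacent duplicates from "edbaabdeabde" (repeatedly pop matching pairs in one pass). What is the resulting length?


Input: edbaabdeabde
Stack-based adjacent duplicate removal:
  Read 'e': push. Stack: e
  Read 'd': push. Stack: ed
  Read 'b': push. Stack: edb
  Read 'a': push. Stack: edba
  Read 'a': matches stack top 'a' => pop. Stack: edb
  Read 'b': matches stack top 'b' => pop. Stack: ed
  Read 'd': matches stack top 'd' => pop. Stack: e
  Read 'e': matches stack top 'e' => pop. Stack: (empty)
  Read 'a': push. Stack: a
  Read 'b': push. Stack: ab
  Read 'd': push. Stack: abd
  Read 'e': push. Stack: abde
Final stack: "abde" (length 4)

4


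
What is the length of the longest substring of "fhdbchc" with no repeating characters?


Input: "fhdbchc"
Sliding window (track last position of each char):
  Position 0 ('f'): window [0,0] length 1 -- new best
  Position 1 ('h'): window [0,1] length 2 -- new best
  Position 2 ('d'): window [0,2] length 3 -- new best
  Position 3 ('b'): window [0,3] length 4 -- new best
  Position 4 ('c'): window [0,4] length 5 -- new best
  Position 5 ('h'): repeat (last at 1), move window start to 2
  Position 5 ('h'): window [2,5] length 4
  Position 6 ('c'): repeat (last at 4), move window start to 5
  Position 6 ('c'): window [5,6] length 2
Longest substring with no repeats: "fhdbc" with length 5

5


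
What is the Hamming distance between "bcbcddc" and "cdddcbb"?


Comparing "bcbcddc" and "cdddcbb" position by position:
  Position 0: 'b' vs 'c' => differ
  Position 1: 'c' vs 'd' => differ
  Position 2: 'b' vs 'd' => differ
  Position 3: 'c' vs 'd' => differ
  Position 4: 'd' vs 'c' => differ
  Position 5: 'd' vs 'b' => differ
  Position 6: 'c' vs 'b' => differ
Total differences (Hamming distance): 7

7


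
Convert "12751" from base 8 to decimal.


Input: "12751" in base 8
Positional expansion:
  Digit '1' (value 1) x 8^4 = 4096
  Digit '2' (value 2) x 8^3 = 1024
  Digit '7' (value 7) x 8^2 = 448
  Digit '5' (value 5) x 8^1 = 40
  Digit '1' (value 1) x 8^0 = 1
Sum = 5609

5609


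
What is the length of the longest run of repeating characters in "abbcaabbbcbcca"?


Input: "abbcaabbbcbcca"
Scanning for longest run:
  Position 1 ('b'): new char, reset run to 1
  Position 2 ('b'): continues run of 'b', length=2
  Position 3 ('c'): new char, reset run to 1
  Position 4 ('a'): new char, reset run to 1
  Position 5 ('a'): continues run of 'a', length=2
  Position 6 ('b'): new char, reset run to 1
  Position 7 ('b'): continues run of 'b', length=2
  Position 8 ('b'): continues run of 'b', length=3
  Position 9 ('c'): new char, reset run to 1
  Position 10 ('b'): new char, reset run to 1
  Position 11 ('c'): new char, reset run to 1
  Position 12 ('c'): continues run of 'c', length=2
  Position 13 ('a'): new char, reset run to 1
Longest run: 'b' with length 3

3


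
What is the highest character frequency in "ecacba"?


Input: ecacba
Character counts:
  'a': 2
  'b': 1
  'c': 2
  'e': 1
Maximum frequency: 2

2


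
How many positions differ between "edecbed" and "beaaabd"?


Comparing "edecbed" and "beaaabd" position by position:
  Position 0: 'e' vs 'b' => DIFFER
  Position 1: 'd' vs 'e' => DIFFER
  Position 2: 'e' vs 'a' => DIFFER
  Position 3: 'c' vs 'a' => DIFFER
  Position 4: 'b' vs 'a' => DIFFER
  Position 5: 'e' vs 'b' => DIFFER
  Position 6: 'd' vs 'd' => same
Positions that differ: 6

6


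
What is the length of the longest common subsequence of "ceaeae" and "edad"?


LCS of "ceaeae" and "edad"
DP table:
           e    d    a    d
      0    0    0    0    0
  c   0    0    0    0    0
  e   0    1    1    1    1
  a   0    1    1    2    2
  e   0    1    1    2    2
  a   0    1    1    2    2
  e   0    1    1    2    2
LCS length = dp[6][4] = 2

2


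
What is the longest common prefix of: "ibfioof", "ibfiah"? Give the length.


Words: ibfioof, ibfiah
  Position 0: all 'i' => match
  Position 1: all 'b' => match
  Position 2: all 'f' => match
  Position 3: all 'i' => match
  Position 4: ('o', 'a') => mismatch, stop
LCP = "ibfi" (length 4)

4


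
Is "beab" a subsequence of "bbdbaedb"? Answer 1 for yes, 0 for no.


Check if "beab" is a subsequence of "bbdbaedb"
Greedy scan:
  Position 0 ('b'): matches sub[0] = 'b'
  Position 1 ('b'): no match needed
  Position 2 ('d'): no match needed
  Position 3 ('b'): no match needed
  Position 4 ('a'): no match needed
  Position 5 ('e'): matches sub[1] = 'e'
  Position 6 ('d'): no match needed
  Position 7 ('b'): no match needed
Only matched 2/4 characters => not a subsequence

0


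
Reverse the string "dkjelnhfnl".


Input: dkjelnhfnl
Reading characters right to left:
  Position 9: 'l'
  Position 8: 'n'
  Position 7: 'f'
  Position 6: 'h'
  Position 5: 'n'
  Position 4: 'l'
  Position 3: 'e'
  Position 2: 'j'
  Position 1: 'k'
  Position 0: 'd'
Reversed: lnfhnlejkd

lnfhnlejkd


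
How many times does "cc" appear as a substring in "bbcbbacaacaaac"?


Searching for "cc" in "bbcbbacaacaaac"
Scanning each position:
  Position 0: "bb" => no
  Position 1: "bc" => no
  Position 2: "cb" => no
  Position 3: "bb" => no
  Position 4: "ba" => no
  Position 5: "ac" => no
  Position 6: "ca" => no
  Position 7: "aa" => no
  Position 8: "ac" => no
  Position 9: "ca" => no
  Position 10: "aa" => no
  Position 11: "aa" => no
  Position 12: "ac" => no
Total occurrences: 0

0


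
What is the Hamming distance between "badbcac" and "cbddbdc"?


Comparing "badbcac" and "cbddbdc" position by position:
  Position 0: 'b' vs 'c' => differ
  Position 1: 'a' vs 'b' => differ
  Position 2: 'd' vs 'd' => same
  Position 3: 'b' vs 'd' => differ
  Position 4: 'c' vs 'b' => differ
  Position 5: 'a' vs 'd' => differ
  Position 6: 'c' vs 'c' => same
Total differences (Hamming distance): 5

5


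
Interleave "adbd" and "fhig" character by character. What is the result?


Interleaving "adbd" and "fhig":
  Position 0: 'a' from first, 'f' from second => "af"
  Position 1: 'd' from first, 'h' from second => "dh"
  Position 2: 'b' from first, 'i' from second => "bi"
  Position 3: 'd' from first, 'g' from second => "dg"
Result: afdhbidg

afdhbidg


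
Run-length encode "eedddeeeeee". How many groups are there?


Input: eedddeeeeee
Scanning for consecutive runs:
  Group 1: 'e' x 2 (positions 0-1)
  Group 2: 'd' x 3 (positions 2-4)
  Group 3: 'e' x 6 (positions 5-10)
Total groups: 3

3


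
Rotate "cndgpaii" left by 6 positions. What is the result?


Input: "cndgpaii", rotate left by 6
First 6 characters: "cndgpa"
Remaining characters: "ii"
Concatenate remaining + first: "ii" + "cndgpa" = "iicndgpa"

iicndgpa


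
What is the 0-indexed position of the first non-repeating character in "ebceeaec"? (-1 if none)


Input: ebceeaec
Character frequencies:
  'a': 1
  'b': 1
  'c': 2
  'e': 4
Scanning left to right for freq == 1:
  Position 0 ('e'): freq=4, skip
  Position 1 ('b'): unique! => answer = 1

1


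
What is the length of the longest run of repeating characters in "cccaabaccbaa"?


Input: "cccaabaccbaa"
Scanning for longest run:
  Position 1 ('c'): continues run of 'c', length=2
  Position 2 ('c'): continues run of 'c', length=3
  Position 3 ('a'): new char, reset run to 1
  Position 4 ('a'): continues run of 'a', length=2
  Position 5 ('b'): new char, reset run to 1
  Position 6 ('a'): new char, reset run to 1
  Position 7 ('c'): new char, reset run to 1
  Position 8 ('c'): continues run of 'c', length=2
  Position 9 ('b'): new char, reset run to 1
  Position 10 ('a'): new char, reset run to 1
  Position 11 ('a'): continues run of 'a', length=2
Longest run: 'c' with length 3

3


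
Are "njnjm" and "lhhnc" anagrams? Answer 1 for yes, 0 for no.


Strings: "njnjm", "lhhnc"
Sorted first:  jjmnn
Sorted second: chhln
Differ at position 0: 'j' vs 'c' => not anagrams

0


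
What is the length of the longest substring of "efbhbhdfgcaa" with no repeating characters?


Input: "efbhbhdfgcaa"
Sliding window (track last position of each char):
  Position 0 ('e'): window [0,0] length 1 -- new best
  Position 1 ('f'): window [0,1] length 2 -- new best
  Position 2 ('b'): window [0,2] length 3 -- new best
  Position 3 ('h'): window [0,3] length 4 -- new best
  Position 4 ('b'): repeat (last at 2), move window start to 3
  Position 4 ('b'): window [3,4] length 2
  Position 5 ('h'): repeat (last at 3), move window start to 4
  Position 5 ('h'): window [4,5] length 2
  Position 6 ('d'): window [4,6] length 3
  Position 7 ('f'): window [4,7] length 4
  Position 8 ('g'): window [4,8] length 5 -- new best
  Position 9 ('c'): window [4,9] length 6 -- new best
  Position 10 ('a'): window [4,10] length 7 -- new best
  Position 11 ('a'): repeat (last at 10), move window start to 11
  Position 11 ('a'): window [11,11] length 1
Longest substring with no repeats: "bhdfgca" with length 7

7
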